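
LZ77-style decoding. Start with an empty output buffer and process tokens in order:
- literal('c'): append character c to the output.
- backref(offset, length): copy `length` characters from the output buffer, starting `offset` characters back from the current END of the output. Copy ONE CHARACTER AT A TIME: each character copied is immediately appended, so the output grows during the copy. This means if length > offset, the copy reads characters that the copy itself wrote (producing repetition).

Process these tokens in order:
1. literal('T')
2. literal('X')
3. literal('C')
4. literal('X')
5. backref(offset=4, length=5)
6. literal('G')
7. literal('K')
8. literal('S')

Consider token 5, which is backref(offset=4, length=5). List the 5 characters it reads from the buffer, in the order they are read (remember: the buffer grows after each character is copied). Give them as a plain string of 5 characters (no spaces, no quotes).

Token 1: literal('T'). Output: "T"
Token 2: literal('X'). Output: "TX"
Token 3: literal('C'). Output: "TXC"
Token 4: literal('X'). Output: "TXCX"
Token 5: backref(off=4, len=5). Buffer before: "TXCX" (len 4)
  byte 1: read out[0]='T', append. Buffer now: "TXCXT"
  byte 2: read out[1]='X', append. Buffer now: "TXCXTX"
  byte 3: read out[2]='C', append. Buffer now: "TXCXTXC"
  byte 4: read out[3]='X', append. Buffer now: "TXCXTXCX"
  byte 5: read out[4]='T', append. Buffer now: "TXCXTXCXT"

Answer: TXCXT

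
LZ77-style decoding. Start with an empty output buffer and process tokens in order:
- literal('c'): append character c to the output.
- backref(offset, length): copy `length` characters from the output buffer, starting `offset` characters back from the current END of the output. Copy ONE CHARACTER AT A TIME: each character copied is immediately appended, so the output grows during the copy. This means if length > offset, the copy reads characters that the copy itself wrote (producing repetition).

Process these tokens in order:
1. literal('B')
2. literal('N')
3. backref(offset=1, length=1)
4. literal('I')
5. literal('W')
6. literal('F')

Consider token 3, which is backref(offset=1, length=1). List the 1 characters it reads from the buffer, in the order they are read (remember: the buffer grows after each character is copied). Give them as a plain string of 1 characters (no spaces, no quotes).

Token 1: literal('B'). Output: "B"
Token 2: literal('N'). Output: "BN"
Token 3: backref(off=1, len=1). Buffer before: "BN" (len 2)
  byte 1: read out[1]='N', append. Buffer now: "BNN"

Answer: N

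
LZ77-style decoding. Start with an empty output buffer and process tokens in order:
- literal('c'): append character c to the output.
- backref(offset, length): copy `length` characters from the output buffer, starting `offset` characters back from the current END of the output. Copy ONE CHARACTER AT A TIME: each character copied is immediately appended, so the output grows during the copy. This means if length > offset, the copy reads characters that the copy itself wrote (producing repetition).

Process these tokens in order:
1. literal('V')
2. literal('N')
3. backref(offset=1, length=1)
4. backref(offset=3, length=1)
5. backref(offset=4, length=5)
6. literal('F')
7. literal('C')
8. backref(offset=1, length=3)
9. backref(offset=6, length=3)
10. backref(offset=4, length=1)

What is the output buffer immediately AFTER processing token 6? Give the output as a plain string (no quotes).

Answer: VNNVVNNVVF

Derivation:
Token 1: literal('V'). Output: "V"
Token 2: literal('N'). Output: "VN"
Token 3: backref(off=1, len=1). Copied 'N' from pos 1. Output: "VNN"
Token 4: backref(off=3, len=1). Copied 'V' from pos 0. Output: "VNNV"
Token 5: backref(off=4, len=5) (overlapping!). Copied 'VNNVV' from pos 0. Output: "VNNVVNNVV"
Token 6: literal('F'). Output: "VNNVVNNVVF"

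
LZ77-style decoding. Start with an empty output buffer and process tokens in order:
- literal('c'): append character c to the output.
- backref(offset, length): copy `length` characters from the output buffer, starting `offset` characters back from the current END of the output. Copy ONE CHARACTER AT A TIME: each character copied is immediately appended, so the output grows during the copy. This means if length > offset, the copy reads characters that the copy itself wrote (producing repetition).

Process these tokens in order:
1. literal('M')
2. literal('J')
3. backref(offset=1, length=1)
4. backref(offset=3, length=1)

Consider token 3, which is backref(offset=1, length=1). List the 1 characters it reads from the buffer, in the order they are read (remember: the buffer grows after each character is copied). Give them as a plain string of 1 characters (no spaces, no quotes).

Answer: J

Derivation:
Token 1: literal('M'). Output: "M"
Token 2: literal('J'). Output: "MJ"
Token 3: backref(off=1, len=1). Buffer before: "MJ" (len 2)
  byte 1: read out[1]='J', append. Buffer now: "MJJ"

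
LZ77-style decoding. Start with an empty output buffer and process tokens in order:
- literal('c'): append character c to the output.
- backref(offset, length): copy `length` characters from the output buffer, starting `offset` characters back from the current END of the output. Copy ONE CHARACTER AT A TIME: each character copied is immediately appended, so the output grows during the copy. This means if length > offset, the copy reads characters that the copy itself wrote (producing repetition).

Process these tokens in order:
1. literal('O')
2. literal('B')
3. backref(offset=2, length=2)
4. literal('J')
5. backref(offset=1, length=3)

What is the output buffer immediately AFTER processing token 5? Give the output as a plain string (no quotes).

Token 1: literal('O'). Output: "O"
Token 2: literal('B'). Output: "OB"
Token 3: backref(off=2, len=2). Copied 'OB' from pos 0. Output: "OBOB"
Token 4: literal('J'). Output: "OBOBJ"
Token 5: backref(off=1, len=3) (overlapping!). Copied 'JJJ' from pos 4. Output: "OBOBJJJJ"

Answer: OBOBJJJJ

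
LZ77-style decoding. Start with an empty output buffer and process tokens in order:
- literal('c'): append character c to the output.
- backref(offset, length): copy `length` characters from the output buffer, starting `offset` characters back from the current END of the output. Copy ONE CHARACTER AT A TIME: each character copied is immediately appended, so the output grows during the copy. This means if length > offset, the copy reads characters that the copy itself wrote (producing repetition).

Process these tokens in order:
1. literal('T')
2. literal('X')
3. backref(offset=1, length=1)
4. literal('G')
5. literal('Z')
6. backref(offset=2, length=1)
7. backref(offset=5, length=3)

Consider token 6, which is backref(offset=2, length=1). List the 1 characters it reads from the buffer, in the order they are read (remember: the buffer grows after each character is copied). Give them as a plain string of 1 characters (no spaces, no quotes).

Token 1: literal('T'). Output: "T"
Token 2: literal('X'). Output: "TX"
Token 3: backref(off=1, len=1). Copied 'X' from pos 1. Output: "TXX"
Token 4: literal('G'). Output: "TXXG"
Token 5: literal('Z'). Output: "TXXGZ"
Token 6: backref(off=2, len=1). Buffer before: "TXXGZ" (len 5)
  byte 1: read out[3]='G', append. Buffer now: "TXXGZG"

Answer: G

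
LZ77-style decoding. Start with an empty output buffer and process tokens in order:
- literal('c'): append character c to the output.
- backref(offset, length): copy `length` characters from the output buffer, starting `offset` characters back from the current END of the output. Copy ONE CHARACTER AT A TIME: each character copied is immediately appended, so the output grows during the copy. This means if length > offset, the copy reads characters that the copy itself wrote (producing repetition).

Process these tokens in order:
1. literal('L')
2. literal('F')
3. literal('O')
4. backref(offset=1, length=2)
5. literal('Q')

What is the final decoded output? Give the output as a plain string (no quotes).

Answer: LFOOOQ

Derivation:
Token 1: literal('L'). Output: "L"
Token 2: literal('F'). Output: "LF"
Token 3: literal('O'). Output: "LFO"
Token 4: backref(off=1, len=2) (overlapping!). Copied 'OO' from pos 2. Output: "LFOOO"
Token 5: literal('Q'). Output: "LFOOOQ"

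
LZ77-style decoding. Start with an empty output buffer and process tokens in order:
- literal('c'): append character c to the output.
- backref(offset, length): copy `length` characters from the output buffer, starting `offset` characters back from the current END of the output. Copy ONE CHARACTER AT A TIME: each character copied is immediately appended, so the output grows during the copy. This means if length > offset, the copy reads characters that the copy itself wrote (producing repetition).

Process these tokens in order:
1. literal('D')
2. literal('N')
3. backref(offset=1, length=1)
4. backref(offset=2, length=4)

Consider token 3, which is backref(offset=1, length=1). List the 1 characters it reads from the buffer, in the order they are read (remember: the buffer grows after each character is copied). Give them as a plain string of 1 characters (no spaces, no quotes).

Answer: N

Derivation:
Token 1: literal('D'). Output: "D"
Token 2: literal('N'). Output: "DN"
Token 3: backref(off=1, len=1). Buffer before: "DN" (len 2)
  byte 1: read out[1]='N', append. Buffer now: "DNN"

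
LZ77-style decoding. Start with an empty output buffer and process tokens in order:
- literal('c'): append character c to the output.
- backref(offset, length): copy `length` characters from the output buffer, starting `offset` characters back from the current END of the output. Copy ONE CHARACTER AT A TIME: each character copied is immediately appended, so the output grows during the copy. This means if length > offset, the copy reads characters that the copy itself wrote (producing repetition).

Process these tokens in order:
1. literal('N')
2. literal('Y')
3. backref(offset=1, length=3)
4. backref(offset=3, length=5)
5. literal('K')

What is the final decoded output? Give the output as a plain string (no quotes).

Token 1: literal('N'). Output: "N"
Token 2: literal('Y'). Output: "NY"
Token 3: backref(off=1, len=3) (overlapping!). Copied 'YYY' from pos 1. Output: "NYYYY"
Token 4: backref(off=3, len=5) (overlapping!). Copied 'YYYYY' from pos 2. Output: "NYYYYYYYYY"
Token 5: literal('K'). Output: "NYYYYYYYYYK"

Answer: NYYYYYYYYYK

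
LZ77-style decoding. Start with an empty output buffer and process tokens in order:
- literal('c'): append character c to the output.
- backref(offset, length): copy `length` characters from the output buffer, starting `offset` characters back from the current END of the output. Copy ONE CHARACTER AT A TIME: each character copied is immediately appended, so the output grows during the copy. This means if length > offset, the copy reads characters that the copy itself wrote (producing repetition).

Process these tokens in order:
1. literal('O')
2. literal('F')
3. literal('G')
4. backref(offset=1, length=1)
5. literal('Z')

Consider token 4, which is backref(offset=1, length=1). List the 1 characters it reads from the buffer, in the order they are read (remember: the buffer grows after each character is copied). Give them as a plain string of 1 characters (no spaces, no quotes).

Answer: G

Derivation:
Token 1: literal('O'). Output: "O"
Token 2: literal('F'). Output: "OF"
Token 3: literal('G'). Output: "OFG"
Token 4: backref(off=1, len=1). Buffer before: "OFG" (len 3)
  byte 1: read out[2]='G', append. Buffer now: "OFGG"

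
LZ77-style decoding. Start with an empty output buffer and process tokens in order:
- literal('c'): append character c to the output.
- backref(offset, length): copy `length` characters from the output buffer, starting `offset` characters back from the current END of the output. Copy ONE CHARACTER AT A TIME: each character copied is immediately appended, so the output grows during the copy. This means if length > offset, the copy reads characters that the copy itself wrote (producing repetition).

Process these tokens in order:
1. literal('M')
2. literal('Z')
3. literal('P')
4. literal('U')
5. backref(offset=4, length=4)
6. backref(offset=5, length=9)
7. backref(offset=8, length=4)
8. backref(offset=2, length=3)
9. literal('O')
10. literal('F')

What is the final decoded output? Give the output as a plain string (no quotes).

Answer: MZPUMZPUUMZPUUMZPMZPUPUPOF

Derivation:
Token 1: literal('M'). Output: "M"
Token 2: literal('Z'). Output: "MZ"
Token 3: literal('P'). Output: "MZP"
Token 4: literal('U'). Output: "MZPU"
Token 5: backref(off=4, len=4). Copied 'MZPU' from pos 0. Output: "MZPUMZPU"
Token 6: backref(off=5, len=9) (overlapping!). Copied 'UMZPUUMZP' from pos 3. Output: "MZPUMZPUUMZPUUMZP"
Token 7: backref(off=8, len=4). Copied 'MZPU' from pos 9. Output: "MZPUMZPUUMZPUUMZPMZPU"
Token 8: backref(off=2, len=3) (overlapping!). Copied 'PUP' from pos 19. Output: "MZPUMZPUUMZPUUMZPMZPUPUP"
Token 9: literal('O'). Output: "MZPUMZPUUMZPUUMZPMZPUPUPO"
Token 10: literal('F'). Output: "MZPUMZPUUMZPUUMZPMZPUPUPOF"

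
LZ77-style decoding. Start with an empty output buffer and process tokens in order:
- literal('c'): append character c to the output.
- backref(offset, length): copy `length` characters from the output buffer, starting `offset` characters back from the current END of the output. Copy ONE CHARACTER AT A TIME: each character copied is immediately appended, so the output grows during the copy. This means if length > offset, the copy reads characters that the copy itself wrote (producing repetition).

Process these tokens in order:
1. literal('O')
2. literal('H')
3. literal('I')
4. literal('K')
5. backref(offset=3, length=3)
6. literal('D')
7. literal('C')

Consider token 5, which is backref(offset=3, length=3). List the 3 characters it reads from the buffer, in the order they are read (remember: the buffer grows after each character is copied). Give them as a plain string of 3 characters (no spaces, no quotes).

Token 1: literal('O'). Output: "O"
Token 2: literal('H'). Output: "OH"
Token 3: literal('I'). Output: "OHI"
Token 4: literal('K'). Output: "OHIK"
Token 5: backref(off=3, len=3). Buffer before: "OHIK" (len 4)
  byte 1: read out[1]='H', append. Buffer now: "OHIKH"
  byte 2: read out[2]='I', append. Buffer now: "OHIKHI"
  byte 3: read out[3]='K', append. Buffer now: "OHIKHIK"

Answer: HIK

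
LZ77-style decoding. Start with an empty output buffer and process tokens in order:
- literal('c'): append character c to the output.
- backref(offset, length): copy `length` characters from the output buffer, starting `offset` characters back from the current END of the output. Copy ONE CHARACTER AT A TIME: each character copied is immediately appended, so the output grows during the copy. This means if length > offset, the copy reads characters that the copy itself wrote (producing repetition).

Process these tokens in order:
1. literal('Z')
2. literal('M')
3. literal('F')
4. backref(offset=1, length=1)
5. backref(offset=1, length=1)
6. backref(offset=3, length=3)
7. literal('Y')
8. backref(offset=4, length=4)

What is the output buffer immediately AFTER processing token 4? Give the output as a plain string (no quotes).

Answer: ZMFF

Derivation:
Token 1: literal('Z'). Output: "Z"
Token 2: literal('M'). Output: "ZM"
Token 3: literal('F'). Output: "ZMF"
Token 4: backref(off=1, len=1). Copied 'F' from pos 2. Output: "ZMFF"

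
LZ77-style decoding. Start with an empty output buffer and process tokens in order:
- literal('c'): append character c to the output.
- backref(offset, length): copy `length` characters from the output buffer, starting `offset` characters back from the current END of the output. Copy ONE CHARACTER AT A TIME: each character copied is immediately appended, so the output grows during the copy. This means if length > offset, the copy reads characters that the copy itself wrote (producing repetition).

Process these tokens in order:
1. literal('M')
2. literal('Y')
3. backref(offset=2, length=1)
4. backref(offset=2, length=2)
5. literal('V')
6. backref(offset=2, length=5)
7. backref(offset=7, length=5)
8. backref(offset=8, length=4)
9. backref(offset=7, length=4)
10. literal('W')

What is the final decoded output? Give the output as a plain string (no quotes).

Answer: MYMYMVMVMVMMVMVMMVMMMVMMW

Derivation:
Token 1: literal('M'). Output: "M"
Token 2: literal('Y'). Output: "MY"
Token 3: backref(off=2, len=1). Copied 'M' from pos 0. Output: "MYM"
Token 4: backref(off=2, len=2). Copied 'YM' from pos 1. Output: "MYMYM"
Token 5: literal('V'). Output: "MYMYMV"
Token 6: backref(off=2, len=5) (overlapping!). Copied 'MVMVM' from pos 4. Output: "MYMYMVMVMVM"
Token 7: backref(off=7, len=5). Copied 'MVMVM' from pos 4. Output: "MYMYMVMVMVMMVMVM"
Token 8: backref(off=8, len=4). Copied 'MVMM' from pos 8. Output: "MYMYMVMVMVMMVMVMMVMM"
Token 9: backref(off=7, len=4). Copied 'MVMM' from pos 13. Output: "MYMYMVMVMVMMVMVMMVMMMVMM"
Token 10: literal('W'). Output: "MYMYMVMVMVMMVMVMMVMMMVMMW"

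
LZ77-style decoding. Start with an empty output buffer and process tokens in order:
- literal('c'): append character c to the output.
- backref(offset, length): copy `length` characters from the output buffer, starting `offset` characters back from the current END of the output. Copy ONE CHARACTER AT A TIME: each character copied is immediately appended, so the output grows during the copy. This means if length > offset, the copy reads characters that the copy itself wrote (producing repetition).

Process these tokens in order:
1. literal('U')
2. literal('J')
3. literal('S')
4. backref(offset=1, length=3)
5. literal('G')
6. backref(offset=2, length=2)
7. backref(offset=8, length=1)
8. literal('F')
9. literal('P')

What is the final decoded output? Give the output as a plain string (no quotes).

Token 1: literal('U'). Output: "U"
Token 2: literal('J'). Output: "UJ"
Token 3: literal('S'). Output: "UJS"
Token 4: backref(off=1, len=3) (overlapping!). Copied 'SSS' from pos 2. Output: "UJSSSS"
Token 5: literal('G'). Output: "UJSSSSG"
Token 6: backref(off=2, len=2). Copied 'SG' from pos 5. Output: "UJSSSSGSG"
Token 7: backref(off=8, len=1). Copied 'J' from pos 1. Output: "UJSSSSGSGJ"
Token 8: literal('F'). Output: "UJSSSSGSGJF"
Token 9: literal('P'). Output: "UJSSSSGSGJFP"

Answer: UJSSSSGSGJFP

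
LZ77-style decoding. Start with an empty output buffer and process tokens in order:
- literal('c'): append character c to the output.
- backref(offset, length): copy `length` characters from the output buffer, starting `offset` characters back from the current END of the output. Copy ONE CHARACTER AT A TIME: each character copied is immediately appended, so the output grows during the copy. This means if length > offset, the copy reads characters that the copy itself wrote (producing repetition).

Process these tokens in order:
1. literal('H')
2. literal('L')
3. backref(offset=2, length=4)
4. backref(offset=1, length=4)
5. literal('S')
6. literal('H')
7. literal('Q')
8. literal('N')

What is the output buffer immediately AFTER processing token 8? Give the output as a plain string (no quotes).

Answer: HLHLHLLLLLSHQN

Derivation:
Token 1: literal('H'). Output: "H"
Token 2: literal('L'). Output: "HL"
Token 3: backref(off=2, len=4) (overlapping!). Copied 'HLHL' from pos 0. Output: "HLHLHL"
Token 4: backref(off=1, len=4) (overlapping!). Copied 'LLLL' from pos 5. Output: "HLHLHLLLLL"
Token 5: literal('S'). Output: "HLHLHLLLLLS"
Token 6: literal('H'). Output: "HLHLHLLLLLSH"
Token 7: literal('Q'). Output: "HLHLHLLLLLSHQ"
Token 8: literal('N'). Output: "HLHLHLLLLLSHQN"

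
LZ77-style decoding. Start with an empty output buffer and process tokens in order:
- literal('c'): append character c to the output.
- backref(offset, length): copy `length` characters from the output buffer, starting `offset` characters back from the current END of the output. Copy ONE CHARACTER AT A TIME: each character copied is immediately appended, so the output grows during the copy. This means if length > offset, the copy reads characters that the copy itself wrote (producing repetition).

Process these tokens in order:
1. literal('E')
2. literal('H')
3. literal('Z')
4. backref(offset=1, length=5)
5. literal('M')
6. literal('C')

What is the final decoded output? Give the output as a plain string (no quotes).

Token 1: literal('E'). Output: "E"
Token 2: literal('H'). Output: "EH"
Token 3: literal('Z'). Output: "EHZ"
Token 4: backref(off=1, len=5) (overlapping!). Copied 'ZZZZZ' from pos 2. Output: "EHZZZZZZ"
Token 5: literal('M'). Output: "EHZZZZZZM"
Token 6: literal('C'). Output: "EHZZZZZZMC"

Answer: EHZZZZZZMC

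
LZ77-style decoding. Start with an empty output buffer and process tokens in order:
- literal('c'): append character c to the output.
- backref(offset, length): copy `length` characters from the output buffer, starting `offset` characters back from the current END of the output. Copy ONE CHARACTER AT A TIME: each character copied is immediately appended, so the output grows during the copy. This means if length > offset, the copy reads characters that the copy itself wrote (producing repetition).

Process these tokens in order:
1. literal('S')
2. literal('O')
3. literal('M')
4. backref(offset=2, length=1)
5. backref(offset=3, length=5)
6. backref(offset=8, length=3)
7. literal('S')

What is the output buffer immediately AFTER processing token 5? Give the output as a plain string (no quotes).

Answer: SOMOOMOOM

Derivation:
Token 1: literal('S'). Output: "S"
Token 2: literal('O'). Output: "SO"
Token 3: literal('M'). Output: "SOM"
Token 4: backref(off=2, len=1). Copied 'O' from pos 1. Output: "SOMO"
Token 5: backref(off=3, len=5) (overlapping!). Copied 'OMOOM' from pos 1. Output: "SOMOOMOOM"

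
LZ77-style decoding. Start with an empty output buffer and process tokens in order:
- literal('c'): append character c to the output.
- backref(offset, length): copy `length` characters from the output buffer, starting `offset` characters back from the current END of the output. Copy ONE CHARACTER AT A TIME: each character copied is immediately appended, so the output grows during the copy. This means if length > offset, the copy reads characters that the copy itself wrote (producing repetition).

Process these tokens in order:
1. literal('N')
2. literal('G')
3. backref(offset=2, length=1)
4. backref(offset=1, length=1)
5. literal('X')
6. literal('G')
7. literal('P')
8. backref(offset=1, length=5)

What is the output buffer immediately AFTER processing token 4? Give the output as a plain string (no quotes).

Answer: NGNN

Derivation:
Token 1: literal('N'). Output: "N"
Token 2: literal('G'). Output: "NG"
Token 3: backref(off=2, len=1). Copied 'N' from pos 0. Output: "NGN"
Token 4: backref(off=1, len=1). Copied 'N' from pos 2. Output: "NGNN"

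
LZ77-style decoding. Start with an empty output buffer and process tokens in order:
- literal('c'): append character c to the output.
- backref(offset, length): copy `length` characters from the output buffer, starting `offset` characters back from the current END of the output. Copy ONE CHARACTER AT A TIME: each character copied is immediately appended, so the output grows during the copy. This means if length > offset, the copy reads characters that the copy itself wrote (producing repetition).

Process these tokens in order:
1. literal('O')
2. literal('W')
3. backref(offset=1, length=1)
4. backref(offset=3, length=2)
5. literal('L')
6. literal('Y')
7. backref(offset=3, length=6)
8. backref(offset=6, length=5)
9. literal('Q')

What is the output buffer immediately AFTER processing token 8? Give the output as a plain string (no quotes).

Answer: OWWOWLYWLYWLYWLYWL

Derivation:
Token 1: literal('O'). Output: "O"
Token 2: literal('W'). Output: "OW"
Token 3: backref(off=1, len=1). Copied 'W' from pos 1. Output: "OWW"
Token 4: backref(off=3, len=2). Copied 'OW' from pos 0. Output: "OWWOW"
Token 5: literal('L'). Output: "OWWOWL"
Token 6: literal('Y'). Output: "OWWOWLY"
Token 7: backref(off=3, len=6) (overlapping!). Copied 'WLYWLY' from pos 4. Output: "OWWOWLYWLYWLY"
Token 8: backref(off=6, len=5). Copied 'WLYWL' from pos 7. Output: "OWWOWLYWLYWLYWLYWL"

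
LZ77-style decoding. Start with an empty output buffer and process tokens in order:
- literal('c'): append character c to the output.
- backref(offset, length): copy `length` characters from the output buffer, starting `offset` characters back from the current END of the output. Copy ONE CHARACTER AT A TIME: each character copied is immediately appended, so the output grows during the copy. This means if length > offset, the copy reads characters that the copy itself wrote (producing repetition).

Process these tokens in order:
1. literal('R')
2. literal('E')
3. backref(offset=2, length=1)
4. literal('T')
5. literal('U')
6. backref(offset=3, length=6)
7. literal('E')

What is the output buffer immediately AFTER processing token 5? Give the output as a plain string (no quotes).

Answer: RERTU

Derivation:
Token 1: literal('R'). Output: "R"
Token 2: literal('E'). Output: "RE"
Token 3: backref(off=2, len=1). Copied 'R' from pos 0. Output: "RER"
Token 4: literal('T'). Output: "RERT"
Token 5: literal('U'). Output: "RERTU"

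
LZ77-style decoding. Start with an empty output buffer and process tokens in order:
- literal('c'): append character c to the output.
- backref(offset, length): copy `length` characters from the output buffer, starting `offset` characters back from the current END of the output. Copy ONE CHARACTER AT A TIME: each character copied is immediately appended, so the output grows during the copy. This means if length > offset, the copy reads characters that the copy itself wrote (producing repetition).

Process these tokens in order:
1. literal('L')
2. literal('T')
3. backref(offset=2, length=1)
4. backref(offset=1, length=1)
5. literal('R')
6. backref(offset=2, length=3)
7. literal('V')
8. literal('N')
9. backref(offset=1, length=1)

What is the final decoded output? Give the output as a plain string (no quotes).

Token 1: literal('L'). Output: "L"
Token 2: literal('T'). Output: "LT"
Token 3: backref(off=2, len=1). Copied 'L' from pos 0. Output: "LTL"
Token 4: backref(off=1, len=1). Copied 'L' from pos 2. Output: "LTLL"
Token 5: literal('R'). Output: "LTLLR"
Token 6: backref(off=2, len=3) (overlapping!). Copied 'LRL' from pos 3. Output: "LTLLRLRL"
Token 7: literal('V'). Output: "LTLLRLRLV"
Token 8: literal('N'). Output: "LTLLRLRLVN"
Token 9: backref(off=1, len=1). Copied 'N' from pos 9. Output: "LTLLRLRLVNN"

Answer: LTLLRLRLVNN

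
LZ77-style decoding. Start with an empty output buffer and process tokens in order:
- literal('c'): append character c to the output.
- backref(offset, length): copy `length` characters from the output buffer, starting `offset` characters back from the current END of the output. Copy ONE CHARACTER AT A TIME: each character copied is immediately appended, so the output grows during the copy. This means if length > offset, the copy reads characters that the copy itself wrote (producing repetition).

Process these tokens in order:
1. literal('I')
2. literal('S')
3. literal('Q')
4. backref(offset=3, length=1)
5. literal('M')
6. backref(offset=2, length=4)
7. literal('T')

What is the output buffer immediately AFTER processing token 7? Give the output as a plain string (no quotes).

Answer: ISQIMIMIMT

Derivation:
Token 1: literal('I'). Output: "I"
Token 2: literal('S'). Output: "IS"
Token 3: literal('Q'). Output: "ISQ"
Token 4: backref(off=3, len=1). Copied 'I' from pos 0. Output: "ISQI"
Token 5: literal('M'). Output: "ISQIM"
Token 6: backref(off=2, len=4) (overlapping!). Copied 'IMIM' from pos 3. Output: "ISQIMIMIM"
Token 7: literal('T'). Output: "ISQIMIMIMT"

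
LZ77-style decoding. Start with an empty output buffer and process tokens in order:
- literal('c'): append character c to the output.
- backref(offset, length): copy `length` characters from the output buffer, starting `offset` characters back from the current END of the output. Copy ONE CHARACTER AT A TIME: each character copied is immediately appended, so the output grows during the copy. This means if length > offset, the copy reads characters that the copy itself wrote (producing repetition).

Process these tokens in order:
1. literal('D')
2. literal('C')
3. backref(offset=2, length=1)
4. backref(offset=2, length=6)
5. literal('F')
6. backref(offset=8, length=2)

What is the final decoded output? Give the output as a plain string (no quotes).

Answer: DCDCDCDCDFDC

Derivation:
Token 1: literal('D'). Output: "D"
Token 2: literal('C'). Output: "DC"
Token 3: backref(off=2, len=1). Copied 'D' from pos 0. Output: "DCD"
Token 4: backref(off=2, len=6) (overlapping!). Copied 'CDCDCD' from pos 1. Output: "DCDCDCDCD"
Token 5: literal('F'). Output: "DCDCDCDCDF"
Token 6: backref(off=8, len=2). Copied 'DC' from pos 2. Output: "DCDCDCDCDFDC"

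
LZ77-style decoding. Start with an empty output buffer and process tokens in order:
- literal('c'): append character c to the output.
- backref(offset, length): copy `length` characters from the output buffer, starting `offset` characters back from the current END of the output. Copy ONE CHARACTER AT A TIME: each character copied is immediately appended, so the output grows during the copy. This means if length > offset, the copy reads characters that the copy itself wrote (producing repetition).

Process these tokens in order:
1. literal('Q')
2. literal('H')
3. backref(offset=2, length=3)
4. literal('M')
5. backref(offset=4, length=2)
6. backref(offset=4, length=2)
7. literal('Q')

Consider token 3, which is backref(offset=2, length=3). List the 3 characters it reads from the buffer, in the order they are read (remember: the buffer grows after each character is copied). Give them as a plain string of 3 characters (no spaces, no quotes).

Token 1: literal('Q'). Output: "Q"
Token 2: literal('H'). Output: "QH"
Token 3: backref(off=2, len=3). Buffer before: "QH" (len 2)
  byte 1: read out[0]='Q', append. Buffer now: "QHQ"
  byte 2: read out[1]='H', append. Buffer now: "QHQH"
  byte 3: read out[2]='Q', append. Buffer now: "QHQHQ"

Answer: QHQ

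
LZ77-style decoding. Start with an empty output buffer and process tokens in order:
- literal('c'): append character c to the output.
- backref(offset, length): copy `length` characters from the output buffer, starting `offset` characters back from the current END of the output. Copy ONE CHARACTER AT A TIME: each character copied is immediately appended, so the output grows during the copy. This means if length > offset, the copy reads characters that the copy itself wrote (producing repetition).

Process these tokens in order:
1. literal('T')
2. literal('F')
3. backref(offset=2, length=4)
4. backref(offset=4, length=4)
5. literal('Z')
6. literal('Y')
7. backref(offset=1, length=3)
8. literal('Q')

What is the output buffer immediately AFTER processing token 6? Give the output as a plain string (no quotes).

Token 1: literal('T'). Output: "T"
Token 2: literal('F'). Output: "TF"
Token 3: backref(off=2, len=4) (overlapping!). Copied 'TFTF' from pos 0. Output: "TFTFTF"
Token 4: backref(off=4, len=4). Copied 'TFTF' from pos 2. Output: "TFTFTFTFTF"
Token 5: literal('Z'). Output: "TFTFTFTFTFZ"
Token 6: literal('Y'). Output: "TFTFTFTFTFZY"

Answer: TFTFTFTFTFZY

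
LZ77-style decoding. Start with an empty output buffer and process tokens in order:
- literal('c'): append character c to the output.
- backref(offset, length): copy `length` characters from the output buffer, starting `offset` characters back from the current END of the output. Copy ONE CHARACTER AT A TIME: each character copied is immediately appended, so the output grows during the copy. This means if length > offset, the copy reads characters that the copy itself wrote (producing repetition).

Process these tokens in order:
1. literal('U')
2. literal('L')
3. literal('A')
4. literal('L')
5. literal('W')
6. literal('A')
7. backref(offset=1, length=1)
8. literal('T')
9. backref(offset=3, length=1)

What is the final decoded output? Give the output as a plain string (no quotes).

Token 1: literal('U'). Output: "U"
Token 2: literal('L'). Output: "UL"
Token 3: literal('A'). Output: "ULA"
Token 4: literal('L'). Output: "ULAL"
Token 5: literal('W'). Output: "ULALW"
Token 6: literal('A'). Output: "ULALWA"
Token 7: backref(off=1, len=1). Copied 'A' from pos 5. Output: "ULALWAA"
Token 8: literal('T'). Output: "ULALWAAT"
Token 9: backref(off=3, len=1). Copied 'A' from pos 5. Output: "ULALWAATA"

Answer: ULALWAATA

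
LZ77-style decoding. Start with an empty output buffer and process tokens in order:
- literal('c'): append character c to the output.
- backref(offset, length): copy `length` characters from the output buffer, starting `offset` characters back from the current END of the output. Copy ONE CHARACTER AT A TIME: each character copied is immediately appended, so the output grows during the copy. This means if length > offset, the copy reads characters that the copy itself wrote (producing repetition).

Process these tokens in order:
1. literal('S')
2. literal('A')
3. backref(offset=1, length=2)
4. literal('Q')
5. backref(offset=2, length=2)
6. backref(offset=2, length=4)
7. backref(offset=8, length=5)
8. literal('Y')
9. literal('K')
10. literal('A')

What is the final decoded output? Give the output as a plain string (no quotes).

Answer: SAAAQAQAQAQAQAQAYKA

Derivation:
Token 1: literal('S'). Output: "S"
Token 2: literal('A'). Output: "SA"
Token 3: backref(off=1, len=2) (overlapping!). Copied 'AA' from pos 1. Output: "SAAA"
Token 4: literal('Q'). Output: "SAAAQ"
Token 5: backref(off=2, len=2). Copied 'AQ' from pos 3. Output: "SAAAQAQ"
Token 6: backref(off=2, len=4) (overlapping!). Copied 'AQAQ' from pos 5. Output: "SAAAQAQAQAQ"
Token 7: backref(off=8, len=5). Copied 'AQAQA' from pos 3. Output: "SAAAQAQAQAQAQAQA"
Token 8: literal('Y'). Output: "SAAAQAQAQAQAQAQAY"
Token 9: literal('K'). Output: "SAAAQAQAQAQAQAQAYK"
Token 10: literal('A'). Output: "SAAAQAQAQAQAQAQAYKA"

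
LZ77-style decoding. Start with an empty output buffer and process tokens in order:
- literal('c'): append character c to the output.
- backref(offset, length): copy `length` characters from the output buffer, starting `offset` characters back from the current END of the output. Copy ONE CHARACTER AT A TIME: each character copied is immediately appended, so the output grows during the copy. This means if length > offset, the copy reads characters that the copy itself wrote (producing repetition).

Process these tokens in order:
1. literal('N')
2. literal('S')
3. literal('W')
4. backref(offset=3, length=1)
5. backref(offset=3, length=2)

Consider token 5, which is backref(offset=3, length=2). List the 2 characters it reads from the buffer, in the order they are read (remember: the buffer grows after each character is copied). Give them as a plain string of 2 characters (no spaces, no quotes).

Token 1: literal('N'). Output: "N"
Token 2: literal('S'). Output: "NS"
Token 3: literal('W'). Output: "NSW"
Token 4: backref(off=3, len=1). Copied 'N' from pos 0. Output: "NSWN"
Token 5: backref(off=3, len=2). Buffer before: "NSWN" (len 4)
  byte 1: read out[1]='S', append. Buffer now: "NSWNS"
  byte 2: read out[2]='W', append. Buffer now: "NSWNSW"

Answer: SW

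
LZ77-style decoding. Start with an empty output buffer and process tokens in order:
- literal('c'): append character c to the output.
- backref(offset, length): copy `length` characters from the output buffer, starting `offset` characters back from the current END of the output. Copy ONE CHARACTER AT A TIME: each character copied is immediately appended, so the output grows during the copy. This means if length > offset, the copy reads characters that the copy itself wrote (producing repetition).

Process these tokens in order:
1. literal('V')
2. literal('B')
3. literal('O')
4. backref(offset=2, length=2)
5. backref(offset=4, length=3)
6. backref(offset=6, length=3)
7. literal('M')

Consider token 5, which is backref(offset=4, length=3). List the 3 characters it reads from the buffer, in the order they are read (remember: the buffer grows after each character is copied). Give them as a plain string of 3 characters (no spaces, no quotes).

Token 1: literal('V'). Output: "V"
Token 2: literal('B'). Output: "VB"
Token 3: literal('O'). Output: "VBO"
Token 4: backref(off=2, len=2). Copied 'BO' from pos 1. Output: "VBOBO"
Token 5: backref(off=4, len=3). Buffer before: "VBOBO" (len 5)
  byte 1: read out[1]='B', append. Buffer now: "VBOBOB"
  byte 2: read out[2]='O', append. Buffer now: "VBOBOBO"
  byte 3: read out[3]='B', append. Buffer now: "VBOBOBOB"

Answer: BOB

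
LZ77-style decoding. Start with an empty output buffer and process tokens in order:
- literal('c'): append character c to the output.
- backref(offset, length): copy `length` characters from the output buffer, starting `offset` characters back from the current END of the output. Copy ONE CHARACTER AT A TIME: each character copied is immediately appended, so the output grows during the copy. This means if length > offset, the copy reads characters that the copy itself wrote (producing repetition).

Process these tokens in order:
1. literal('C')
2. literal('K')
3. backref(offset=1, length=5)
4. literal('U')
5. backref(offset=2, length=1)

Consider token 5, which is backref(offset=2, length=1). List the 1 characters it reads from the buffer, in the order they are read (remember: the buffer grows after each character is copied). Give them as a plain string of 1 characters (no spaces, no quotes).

Token 1: literal('C'). Output: "C"
Token 2: literal('K'). Output: "CK"
Token 3: backref(off=1, len=5) (overlapping!). Copied 'KKKKK' from pos 1. Output: "CKKKKKK"
Token 4: literal('U'). Output: "CKKKKKKU"
Token 5: backref(off=2, len=1). Buffer before: "CKKKKKKU" (len 8)
  byte 1: read out[6]='K', append. Buffer now: "CKKKKKKUK"

Answer: K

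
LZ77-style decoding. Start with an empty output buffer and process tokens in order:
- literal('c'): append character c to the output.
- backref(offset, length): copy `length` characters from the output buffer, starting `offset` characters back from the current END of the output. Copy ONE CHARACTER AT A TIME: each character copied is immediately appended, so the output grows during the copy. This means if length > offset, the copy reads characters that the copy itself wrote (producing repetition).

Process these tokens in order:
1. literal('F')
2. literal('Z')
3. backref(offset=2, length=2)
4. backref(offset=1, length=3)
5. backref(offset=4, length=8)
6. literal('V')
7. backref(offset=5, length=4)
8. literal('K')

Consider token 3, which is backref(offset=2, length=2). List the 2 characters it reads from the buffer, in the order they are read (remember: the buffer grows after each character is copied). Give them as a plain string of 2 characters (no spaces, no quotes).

Answer: FZ

Derivation:
Token 1: literal('F'). Output: "F"
Token 2: literal('Z'). Output: "FZ"
Token 3: backref(off=2, len=2). Buffer before: "FZ" (len 2)
  byte 1: read out[0]='F', append. Buffer now: "FZF"
  byte 2: read out[1]='Z', append. Buffer now: "FZFZ"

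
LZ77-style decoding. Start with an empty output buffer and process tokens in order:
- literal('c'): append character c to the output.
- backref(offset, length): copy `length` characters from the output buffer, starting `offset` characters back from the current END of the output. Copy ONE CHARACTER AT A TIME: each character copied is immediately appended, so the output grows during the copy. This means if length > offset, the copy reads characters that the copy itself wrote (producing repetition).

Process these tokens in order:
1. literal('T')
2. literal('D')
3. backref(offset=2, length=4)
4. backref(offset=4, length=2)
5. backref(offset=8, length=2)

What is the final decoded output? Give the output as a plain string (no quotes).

Token 1: literal('T'). Output: "T"
Token 2: literal('D'). Output: "TD"
Token 3: backref(off=2, len=4) (overlapping!). Copied 'TDTD' from pos 0. Output: "TDTDTD"
Token 4: backref(off=4, len=2). Copied 'TD' from pos 2. Output: "TDTDTDTD"
Token 5: backref(off=8, len=2). Copied 'TD' from pos 0. Output: "TDTDTDTDTD"

Answer: TDTDTDTDTD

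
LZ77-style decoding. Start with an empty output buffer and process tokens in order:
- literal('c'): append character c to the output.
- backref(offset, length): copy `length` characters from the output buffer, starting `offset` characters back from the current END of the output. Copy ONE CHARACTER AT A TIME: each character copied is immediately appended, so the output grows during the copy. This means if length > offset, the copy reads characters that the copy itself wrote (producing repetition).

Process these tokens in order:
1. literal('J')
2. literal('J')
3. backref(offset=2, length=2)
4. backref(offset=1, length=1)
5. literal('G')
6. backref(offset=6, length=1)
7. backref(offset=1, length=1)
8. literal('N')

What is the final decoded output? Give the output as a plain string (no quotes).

Answer: JJJJJGJJN

Derivation:
Token 1: literal('J'). Output: "J"
Token 2: literal('J'). Output: "JJ"
Token 3: backref(off=2, len=2). Copied 'JJ' from pos 0. Output: "JJJJ"
Token 4: backref(off=1, len=1). Copied 'J' from pos 3. Output: "JJJJJ"
Token 5: literal('G'). Output: "JJJJJG"
Token 6: backref(off=6, len=1). Copied 'J' from pos 0. Output: "JJJJJGJ"
Token 7: backref(off=1, len=1). Copied 'J' from pos 6. Output: "JJJJJGJJ"
Token 8: literal('N'). Output: "JJJJJGJJN"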